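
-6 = -6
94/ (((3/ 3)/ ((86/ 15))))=8084/ 15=538.93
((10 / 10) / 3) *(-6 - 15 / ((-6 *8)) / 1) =-91 / 48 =-1.90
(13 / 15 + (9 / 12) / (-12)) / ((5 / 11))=2123 / 1200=1.77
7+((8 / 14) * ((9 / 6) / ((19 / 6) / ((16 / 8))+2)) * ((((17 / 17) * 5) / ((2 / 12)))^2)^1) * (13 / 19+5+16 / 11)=97121963 / 62909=1543.85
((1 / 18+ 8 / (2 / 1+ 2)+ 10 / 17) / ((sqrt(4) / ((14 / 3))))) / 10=5663 / 9180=0.62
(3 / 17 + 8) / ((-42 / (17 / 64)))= -139 / 2688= -0.05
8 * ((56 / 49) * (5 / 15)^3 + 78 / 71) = 122480 / 13419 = 9.13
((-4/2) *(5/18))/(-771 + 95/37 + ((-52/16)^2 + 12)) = 592/794799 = 0.00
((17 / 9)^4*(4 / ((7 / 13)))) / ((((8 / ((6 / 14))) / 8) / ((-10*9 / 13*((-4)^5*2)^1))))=6842040320 / 11907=574623.36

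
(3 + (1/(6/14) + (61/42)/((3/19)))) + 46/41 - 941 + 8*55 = -2507299/5166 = -485.35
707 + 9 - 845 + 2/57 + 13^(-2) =-1242262/9633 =-128.96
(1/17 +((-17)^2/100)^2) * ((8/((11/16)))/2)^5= 793025445888/14141875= 56076.40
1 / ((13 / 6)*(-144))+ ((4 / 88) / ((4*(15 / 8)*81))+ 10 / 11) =1259249 / 1389960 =0.91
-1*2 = -2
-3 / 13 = -0.23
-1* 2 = -2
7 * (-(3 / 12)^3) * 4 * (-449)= 3143 / 16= 196.44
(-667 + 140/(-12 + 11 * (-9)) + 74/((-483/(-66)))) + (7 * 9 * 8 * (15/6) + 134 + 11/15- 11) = 64834547/89355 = 725.58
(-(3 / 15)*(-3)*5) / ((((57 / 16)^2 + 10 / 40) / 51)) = 39168 / 3313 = 11.82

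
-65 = -65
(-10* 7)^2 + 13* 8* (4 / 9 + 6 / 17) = 762388 / 153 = 4982.93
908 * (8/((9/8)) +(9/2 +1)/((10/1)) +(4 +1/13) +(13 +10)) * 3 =18452149/195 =94626.41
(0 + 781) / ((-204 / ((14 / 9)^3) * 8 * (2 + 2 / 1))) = -267883 / 594864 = -0.45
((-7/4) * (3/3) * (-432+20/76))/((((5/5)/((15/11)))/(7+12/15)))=6718257/836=8036.19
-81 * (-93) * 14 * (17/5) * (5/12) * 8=1195236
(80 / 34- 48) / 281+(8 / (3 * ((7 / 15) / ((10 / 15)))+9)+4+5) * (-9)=-15491861 / 176749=-87.65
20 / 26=10 / 13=0.77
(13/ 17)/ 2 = 13/ 34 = 0.38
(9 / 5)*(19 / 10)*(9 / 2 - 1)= 1197 / 100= 11.97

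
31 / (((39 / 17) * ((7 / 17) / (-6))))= -17918 / 91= -196.90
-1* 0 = 0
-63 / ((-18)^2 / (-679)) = 132.03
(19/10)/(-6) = -19/60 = -0.32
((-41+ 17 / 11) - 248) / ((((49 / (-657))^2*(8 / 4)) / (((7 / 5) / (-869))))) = 682437069 / 16393685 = 41.63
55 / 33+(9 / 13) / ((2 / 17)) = 589 / 78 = 7.55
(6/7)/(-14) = -3/49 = -0.06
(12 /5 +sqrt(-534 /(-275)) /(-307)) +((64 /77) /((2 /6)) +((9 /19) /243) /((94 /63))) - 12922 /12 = -368537823 /343805 - sqrt(5874) /16885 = -1071.94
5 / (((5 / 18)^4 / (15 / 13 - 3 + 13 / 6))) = 17496 / 65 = 269.17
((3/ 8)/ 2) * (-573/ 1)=-1719/ 16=-107.44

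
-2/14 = -1/7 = -0.14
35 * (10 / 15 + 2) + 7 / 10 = 2821 / 30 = 94.03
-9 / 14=-0.64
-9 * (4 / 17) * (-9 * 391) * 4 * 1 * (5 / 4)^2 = 46575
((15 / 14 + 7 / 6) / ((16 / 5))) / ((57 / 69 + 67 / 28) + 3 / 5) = 27025 / 147564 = 0.18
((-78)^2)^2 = 37015056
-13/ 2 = -6.50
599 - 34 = 565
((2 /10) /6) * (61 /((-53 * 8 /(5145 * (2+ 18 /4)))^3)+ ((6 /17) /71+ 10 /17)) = -22030446066502673903 /22080864952320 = -997716.63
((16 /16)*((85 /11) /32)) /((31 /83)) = 7055 /10912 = 0.65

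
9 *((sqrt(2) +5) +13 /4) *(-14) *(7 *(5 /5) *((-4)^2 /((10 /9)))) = -523908 /5 - 63504 *sqrt(2) /5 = -122743.24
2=2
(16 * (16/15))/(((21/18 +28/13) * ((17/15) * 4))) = 4992/4403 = 1.13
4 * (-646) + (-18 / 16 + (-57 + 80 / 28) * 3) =-153863 / 56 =-2747.55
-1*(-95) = 95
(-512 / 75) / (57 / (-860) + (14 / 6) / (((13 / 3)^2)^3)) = 425068107776 / 4104978795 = 103.55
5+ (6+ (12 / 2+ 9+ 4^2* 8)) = 154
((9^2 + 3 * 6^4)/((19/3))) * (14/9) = 18522/19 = 974.84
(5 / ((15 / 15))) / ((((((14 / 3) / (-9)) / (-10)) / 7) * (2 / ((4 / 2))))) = 675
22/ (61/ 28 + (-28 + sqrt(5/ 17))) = -7571256/ 8882473 - 17248 *sqrt(85)/ 8882473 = -0.87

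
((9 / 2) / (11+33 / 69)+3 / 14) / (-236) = -747 / 290752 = -0.00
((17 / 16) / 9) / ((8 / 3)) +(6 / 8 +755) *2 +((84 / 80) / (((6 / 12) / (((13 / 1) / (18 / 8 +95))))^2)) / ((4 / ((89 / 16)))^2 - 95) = 328665616981447459 / 217437091351680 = 1511.54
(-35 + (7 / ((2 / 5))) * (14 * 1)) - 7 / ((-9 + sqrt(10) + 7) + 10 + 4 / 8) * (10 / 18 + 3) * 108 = -20.49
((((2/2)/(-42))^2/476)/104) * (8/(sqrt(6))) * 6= 0.00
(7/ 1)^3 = 343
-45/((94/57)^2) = -146205/8836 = -16.55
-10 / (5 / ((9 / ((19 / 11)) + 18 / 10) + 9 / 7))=-16.59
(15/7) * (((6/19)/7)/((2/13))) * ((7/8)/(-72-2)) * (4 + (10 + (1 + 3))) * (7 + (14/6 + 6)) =-40365/19684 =-2.05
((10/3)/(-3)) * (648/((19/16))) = -11520/19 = -606.32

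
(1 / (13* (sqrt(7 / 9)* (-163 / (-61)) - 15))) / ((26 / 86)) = -21600405 / 1241988098 - 1282647* sqrt(7) / 1241988098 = -0.02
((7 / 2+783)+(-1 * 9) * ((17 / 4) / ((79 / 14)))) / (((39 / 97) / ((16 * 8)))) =764800768 / 3081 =248231.34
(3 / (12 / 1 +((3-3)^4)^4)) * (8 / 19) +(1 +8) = 173 / 19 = 9.11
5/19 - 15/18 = -65/114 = -0.57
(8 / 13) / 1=8 / 13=0.62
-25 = -25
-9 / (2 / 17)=-76.50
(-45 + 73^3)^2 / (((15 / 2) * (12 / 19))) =1437342559448 / 45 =31940945765.51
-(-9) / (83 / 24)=216 / 83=2.60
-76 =-76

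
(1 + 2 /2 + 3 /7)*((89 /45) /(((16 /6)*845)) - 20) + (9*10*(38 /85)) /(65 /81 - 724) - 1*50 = -69712970386741 /706849361400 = -98.62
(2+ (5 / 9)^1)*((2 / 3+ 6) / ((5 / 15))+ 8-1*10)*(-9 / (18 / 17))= -391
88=88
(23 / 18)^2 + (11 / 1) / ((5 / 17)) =63233 / 1620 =39.03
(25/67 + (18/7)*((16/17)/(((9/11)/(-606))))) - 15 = -14408524/7973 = -1807.16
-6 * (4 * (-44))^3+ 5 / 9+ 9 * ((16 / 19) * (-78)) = 5593421183 / 171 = 32710065.40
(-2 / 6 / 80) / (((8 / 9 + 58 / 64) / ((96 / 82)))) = -288 / 105985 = -0.00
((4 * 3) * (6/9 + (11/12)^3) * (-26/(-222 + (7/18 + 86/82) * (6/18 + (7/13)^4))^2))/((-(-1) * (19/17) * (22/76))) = -0.03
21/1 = 21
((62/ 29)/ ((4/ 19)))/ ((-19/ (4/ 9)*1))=-62/ 261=-0.24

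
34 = 34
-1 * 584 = -584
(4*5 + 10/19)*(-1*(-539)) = 210210/19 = 11063.68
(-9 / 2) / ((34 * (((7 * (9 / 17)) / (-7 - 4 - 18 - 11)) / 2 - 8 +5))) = 60 / 1381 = 0.04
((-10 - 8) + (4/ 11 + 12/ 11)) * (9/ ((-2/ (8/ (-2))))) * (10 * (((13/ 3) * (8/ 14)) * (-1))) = 81120/ 11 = 7374.55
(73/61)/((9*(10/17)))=1241/5490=0.23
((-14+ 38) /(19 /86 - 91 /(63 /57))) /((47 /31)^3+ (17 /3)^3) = -1245144636 /790022567185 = -0.00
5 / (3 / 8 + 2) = 40 / 19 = 2.11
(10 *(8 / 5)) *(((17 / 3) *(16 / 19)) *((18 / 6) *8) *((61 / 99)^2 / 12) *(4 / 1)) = 129550336 / 558657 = 231.90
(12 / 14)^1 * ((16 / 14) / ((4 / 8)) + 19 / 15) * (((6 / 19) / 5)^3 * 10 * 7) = 322272 / 6001625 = 0.05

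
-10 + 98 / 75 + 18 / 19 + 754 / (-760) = -49807 / 5700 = -8.74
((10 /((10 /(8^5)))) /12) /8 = 1024 /3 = 341.33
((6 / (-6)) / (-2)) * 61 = 61 / 2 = 30.50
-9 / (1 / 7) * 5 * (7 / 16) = -2205 / 16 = -137.81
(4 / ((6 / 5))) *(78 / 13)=20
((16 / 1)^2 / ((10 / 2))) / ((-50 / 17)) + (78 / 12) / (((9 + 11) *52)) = -69607 / 4000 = -17.40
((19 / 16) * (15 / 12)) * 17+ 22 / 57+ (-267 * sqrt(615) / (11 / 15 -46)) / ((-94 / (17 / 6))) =93463 / 3648 -22695 * sqrt(615) / 127652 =21.21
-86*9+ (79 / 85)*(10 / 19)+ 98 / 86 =-10727465 / 13889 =-772.37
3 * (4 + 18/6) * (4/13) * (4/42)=8/13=0.62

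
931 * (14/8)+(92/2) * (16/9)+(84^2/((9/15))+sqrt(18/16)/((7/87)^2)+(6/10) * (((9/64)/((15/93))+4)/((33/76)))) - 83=22707 * sqrt(2)/196+530432489/39600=13558.60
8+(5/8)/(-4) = 251/32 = 7.84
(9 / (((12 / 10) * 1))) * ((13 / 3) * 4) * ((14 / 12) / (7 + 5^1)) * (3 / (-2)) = -455 / 24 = -18.96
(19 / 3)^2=361 / 9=40.11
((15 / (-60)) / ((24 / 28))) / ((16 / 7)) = -49 / 384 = -0.13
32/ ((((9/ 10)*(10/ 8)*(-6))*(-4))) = 32/ 27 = 1.19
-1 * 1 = -1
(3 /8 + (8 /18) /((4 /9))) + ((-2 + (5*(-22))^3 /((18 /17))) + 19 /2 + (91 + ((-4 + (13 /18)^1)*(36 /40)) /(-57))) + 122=-1256833.63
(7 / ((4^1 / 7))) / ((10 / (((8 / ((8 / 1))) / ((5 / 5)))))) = 49 / 40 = 1.22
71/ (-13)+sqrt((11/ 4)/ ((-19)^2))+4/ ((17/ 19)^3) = sqrt(11)/ 38+7845/ 63869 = 0.21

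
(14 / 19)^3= 2744 / 6859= 0.40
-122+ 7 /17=-121.59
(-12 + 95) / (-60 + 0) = -83 / 60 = -1.38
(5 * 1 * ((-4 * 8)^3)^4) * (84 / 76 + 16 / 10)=296300826683959672832 / 19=15594780351787351201.68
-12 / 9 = -4 / 3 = -1.33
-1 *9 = -9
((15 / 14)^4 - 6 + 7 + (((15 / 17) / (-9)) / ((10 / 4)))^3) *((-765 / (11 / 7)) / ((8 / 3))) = -423.12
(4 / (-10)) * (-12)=24 / 5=4.80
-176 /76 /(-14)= 22 /133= 0.17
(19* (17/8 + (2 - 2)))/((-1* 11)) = -323/88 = -3.67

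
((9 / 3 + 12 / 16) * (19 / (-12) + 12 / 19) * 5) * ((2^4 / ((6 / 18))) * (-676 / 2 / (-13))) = -423150 / 19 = -22271.05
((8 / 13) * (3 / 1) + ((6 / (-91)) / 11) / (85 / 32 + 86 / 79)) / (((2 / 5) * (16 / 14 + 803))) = 43699620 / 7620433249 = 0.01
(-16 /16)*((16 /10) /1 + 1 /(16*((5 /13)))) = -141 /80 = -1.76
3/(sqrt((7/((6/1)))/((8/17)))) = 1.91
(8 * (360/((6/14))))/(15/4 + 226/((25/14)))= 672000/13031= 51.57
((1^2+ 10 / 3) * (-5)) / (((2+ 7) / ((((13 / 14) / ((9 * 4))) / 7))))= -845 / 95256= -0.01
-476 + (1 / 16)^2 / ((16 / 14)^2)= -7798735 / 16384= -476.00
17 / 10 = 1.70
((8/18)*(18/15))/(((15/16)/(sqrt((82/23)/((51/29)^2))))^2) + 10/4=3.20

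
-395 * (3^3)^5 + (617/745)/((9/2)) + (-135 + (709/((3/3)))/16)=-608043553178411/107280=-5667818355.50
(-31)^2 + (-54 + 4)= 911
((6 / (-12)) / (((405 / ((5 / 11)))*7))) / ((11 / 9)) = -1 / 15246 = -0.00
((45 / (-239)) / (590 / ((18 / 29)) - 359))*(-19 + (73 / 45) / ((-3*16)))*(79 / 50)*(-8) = -9743781 / 127243600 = -0.08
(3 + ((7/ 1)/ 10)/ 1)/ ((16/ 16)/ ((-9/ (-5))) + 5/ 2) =333/ 275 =1.21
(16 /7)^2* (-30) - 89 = -12041 /49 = -245.73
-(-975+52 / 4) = 962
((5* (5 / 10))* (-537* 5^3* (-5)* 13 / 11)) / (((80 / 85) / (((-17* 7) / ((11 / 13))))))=-573729121875 / 3872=-148173843.46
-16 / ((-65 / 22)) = 352 / 65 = 5.42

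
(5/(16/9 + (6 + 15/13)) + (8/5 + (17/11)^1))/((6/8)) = 1408/285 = 4.94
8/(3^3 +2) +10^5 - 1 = 2899979/29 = 99999.28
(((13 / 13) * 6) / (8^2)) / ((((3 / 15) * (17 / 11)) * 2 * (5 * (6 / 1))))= 11 / 2176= 0.01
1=1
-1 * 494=-494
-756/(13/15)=-11340/13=-872.31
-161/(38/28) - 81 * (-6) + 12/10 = 35014/95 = 368.57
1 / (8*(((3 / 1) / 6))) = 1 / 4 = 0.25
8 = 8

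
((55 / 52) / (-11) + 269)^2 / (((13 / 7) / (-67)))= -2608696.28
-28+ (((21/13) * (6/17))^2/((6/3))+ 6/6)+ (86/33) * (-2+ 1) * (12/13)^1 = -15710867/537251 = -29.24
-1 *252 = -252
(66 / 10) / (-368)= -33 / 1840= -0.02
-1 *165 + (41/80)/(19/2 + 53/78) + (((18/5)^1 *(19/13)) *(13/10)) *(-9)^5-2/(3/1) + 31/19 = -3657381754541/9051600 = -404059.14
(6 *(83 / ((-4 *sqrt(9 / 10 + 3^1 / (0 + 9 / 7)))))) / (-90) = 83 *sqrt(2910) / 5820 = 0.77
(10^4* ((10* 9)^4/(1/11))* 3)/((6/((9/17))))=32476950000000/17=1910408823529.41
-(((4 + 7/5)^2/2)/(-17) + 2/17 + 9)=-413/50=-8.26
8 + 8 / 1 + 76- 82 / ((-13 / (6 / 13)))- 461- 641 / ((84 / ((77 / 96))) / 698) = -4638.31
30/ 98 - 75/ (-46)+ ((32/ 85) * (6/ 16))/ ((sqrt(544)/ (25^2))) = 4365/ 2254+ 375 * sqrt(34)/ 578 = 5.72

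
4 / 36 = 1 / 9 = 0.11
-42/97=-0.43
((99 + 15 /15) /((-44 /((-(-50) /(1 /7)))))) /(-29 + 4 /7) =61250 /2189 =27.98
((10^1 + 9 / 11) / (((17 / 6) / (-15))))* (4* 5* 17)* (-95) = 20349000 / 11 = 1849909.09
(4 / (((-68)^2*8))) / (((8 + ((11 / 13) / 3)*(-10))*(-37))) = -39 / 69119552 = -0.00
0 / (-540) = 0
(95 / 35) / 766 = 19 / 5362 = 0.00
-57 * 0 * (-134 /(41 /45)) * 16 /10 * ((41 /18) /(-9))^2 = 0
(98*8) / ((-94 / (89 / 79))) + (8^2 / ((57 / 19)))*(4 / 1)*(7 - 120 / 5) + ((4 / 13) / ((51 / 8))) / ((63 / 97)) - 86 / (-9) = -224945179730 / 155088297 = -1450.43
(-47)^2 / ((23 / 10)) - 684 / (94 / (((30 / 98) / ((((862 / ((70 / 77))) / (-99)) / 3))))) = 21942308020 / 22829639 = 961.13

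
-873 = -873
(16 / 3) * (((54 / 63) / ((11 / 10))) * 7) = 320 / 11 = 29.09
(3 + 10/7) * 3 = 93/7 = 13.29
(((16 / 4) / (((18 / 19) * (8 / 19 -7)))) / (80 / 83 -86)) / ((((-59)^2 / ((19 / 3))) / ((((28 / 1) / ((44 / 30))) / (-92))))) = -3985079 / 1398584518650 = -0.00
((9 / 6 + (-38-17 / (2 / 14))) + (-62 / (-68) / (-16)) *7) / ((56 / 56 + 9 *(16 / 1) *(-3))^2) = -84809 / 101053984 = -0.00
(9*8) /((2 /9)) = 324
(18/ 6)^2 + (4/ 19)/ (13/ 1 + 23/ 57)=1722/ 191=9.02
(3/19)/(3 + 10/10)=3/76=0.04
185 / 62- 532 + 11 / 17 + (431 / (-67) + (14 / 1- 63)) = -41226923 / 70618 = -583.80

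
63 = 63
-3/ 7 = -0.43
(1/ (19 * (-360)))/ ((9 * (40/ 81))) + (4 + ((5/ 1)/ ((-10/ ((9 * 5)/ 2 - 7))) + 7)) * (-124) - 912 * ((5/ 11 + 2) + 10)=-3933060811/ 334400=-11761.55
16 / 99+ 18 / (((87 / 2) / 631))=750092 / 2871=261.27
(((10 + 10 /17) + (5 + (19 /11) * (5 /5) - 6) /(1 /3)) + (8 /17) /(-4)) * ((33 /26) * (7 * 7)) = 13377 /17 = 786.88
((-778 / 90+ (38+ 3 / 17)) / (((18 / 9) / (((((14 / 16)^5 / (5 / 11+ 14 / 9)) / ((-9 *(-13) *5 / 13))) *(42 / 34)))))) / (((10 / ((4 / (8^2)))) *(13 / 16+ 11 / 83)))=37916978561 / 55431402240000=0.00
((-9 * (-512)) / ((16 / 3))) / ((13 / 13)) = 864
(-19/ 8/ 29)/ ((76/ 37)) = -37/ 928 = -0.04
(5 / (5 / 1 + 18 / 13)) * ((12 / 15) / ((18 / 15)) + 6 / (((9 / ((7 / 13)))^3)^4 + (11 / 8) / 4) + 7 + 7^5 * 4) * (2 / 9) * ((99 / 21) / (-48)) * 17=-516245468579659167344594993019117635 / 26424708357636477172848408761448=-19536.47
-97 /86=-1.13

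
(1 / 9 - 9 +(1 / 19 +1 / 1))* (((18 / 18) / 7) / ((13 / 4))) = -5360 / 15561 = -0.34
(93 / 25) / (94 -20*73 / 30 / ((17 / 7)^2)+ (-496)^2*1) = 80631 / 5334255400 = 0.00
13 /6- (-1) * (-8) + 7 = 7 /6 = 1.17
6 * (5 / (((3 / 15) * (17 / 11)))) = 1650 / 17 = 97.06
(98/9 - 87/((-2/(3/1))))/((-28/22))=-27995/252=-111.09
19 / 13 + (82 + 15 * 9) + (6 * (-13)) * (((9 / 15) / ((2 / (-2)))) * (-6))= -4052 / 65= -62.34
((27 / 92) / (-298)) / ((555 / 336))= -378 / 633995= -0.00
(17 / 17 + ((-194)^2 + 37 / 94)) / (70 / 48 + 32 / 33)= 467004780 / 30127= 15501.20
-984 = -984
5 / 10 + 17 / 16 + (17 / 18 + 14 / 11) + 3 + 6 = 12.78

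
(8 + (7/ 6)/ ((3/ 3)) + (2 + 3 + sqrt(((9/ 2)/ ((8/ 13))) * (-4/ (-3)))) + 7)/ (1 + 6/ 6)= sqrt(39)/ 4 + 127/ 12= 12.14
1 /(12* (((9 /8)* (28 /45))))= 5 /42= 0.12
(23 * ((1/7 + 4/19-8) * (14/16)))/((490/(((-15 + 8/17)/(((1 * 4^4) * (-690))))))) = -4407/170598400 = -0.00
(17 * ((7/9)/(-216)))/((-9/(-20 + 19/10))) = -21539/174960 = -0.12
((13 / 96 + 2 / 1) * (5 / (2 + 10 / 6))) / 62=1025 / 21824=0.05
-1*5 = -5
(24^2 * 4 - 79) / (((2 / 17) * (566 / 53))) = 2004725 / 1132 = 1770.96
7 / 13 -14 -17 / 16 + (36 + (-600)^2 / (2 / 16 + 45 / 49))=29354787003 / 85072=345058.15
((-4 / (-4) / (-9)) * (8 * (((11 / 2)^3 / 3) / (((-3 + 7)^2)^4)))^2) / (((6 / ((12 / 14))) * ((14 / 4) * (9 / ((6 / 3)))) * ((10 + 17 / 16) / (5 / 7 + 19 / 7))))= -1771561 / 123755229609984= -0.00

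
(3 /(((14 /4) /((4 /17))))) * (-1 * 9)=-216 /119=-1.82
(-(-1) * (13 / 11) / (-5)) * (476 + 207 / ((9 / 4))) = -7384 / 55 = -134.25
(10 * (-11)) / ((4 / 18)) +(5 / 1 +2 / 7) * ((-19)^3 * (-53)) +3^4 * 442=13697648 / 7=1956806.86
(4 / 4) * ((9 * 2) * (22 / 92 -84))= -34677 / 23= -1507.70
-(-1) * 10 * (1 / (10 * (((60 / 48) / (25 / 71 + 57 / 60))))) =1849 / 1775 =1.04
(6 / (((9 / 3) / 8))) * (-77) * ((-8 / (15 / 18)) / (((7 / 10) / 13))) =219648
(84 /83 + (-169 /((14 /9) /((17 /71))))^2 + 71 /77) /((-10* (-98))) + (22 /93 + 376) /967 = 17196953386202083 /15900436263957168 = 1.08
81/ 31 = 2.61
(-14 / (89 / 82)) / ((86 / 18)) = -10332 / 3827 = -2.70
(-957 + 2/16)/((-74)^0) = -7655/8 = -956.88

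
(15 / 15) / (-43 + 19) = -0.04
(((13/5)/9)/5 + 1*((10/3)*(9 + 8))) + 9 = 14788/225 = 65.72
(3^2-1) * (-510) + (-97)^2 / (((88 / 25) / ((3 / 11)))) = -3351.00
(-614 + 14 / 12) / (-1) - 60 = 3317 / 6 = 552.83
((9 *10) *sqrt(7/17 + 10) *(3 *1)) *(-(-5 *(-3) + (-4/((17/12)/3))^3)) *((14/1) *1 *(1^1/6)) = 1834742070 *sqrt(3009)/83521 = 1205009.38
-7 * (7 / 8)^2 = -343 / 64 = -5.36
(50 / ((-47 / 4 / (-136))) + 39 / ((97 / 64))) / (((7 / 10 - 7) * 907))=-27557120 / 260505819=-0.11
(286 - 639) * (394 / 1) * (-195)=27120990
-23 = -23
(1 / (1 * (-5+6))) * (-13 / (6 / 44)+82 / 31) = -8620 / 93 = -92.69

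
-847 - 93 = -940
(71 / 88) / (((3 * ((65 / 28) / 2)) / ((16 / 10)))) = 3976 / 10725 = 0.37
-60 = -60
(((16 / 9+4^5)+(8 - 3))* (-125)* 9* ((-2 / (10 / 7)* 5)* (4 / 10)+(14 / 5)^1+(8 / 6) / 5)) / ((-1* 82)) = 463850 / 123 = 3771.14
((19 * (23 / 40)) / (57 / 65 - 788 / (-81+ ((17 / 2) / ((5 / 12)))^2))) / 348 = -15867033 / 745088416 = -0.02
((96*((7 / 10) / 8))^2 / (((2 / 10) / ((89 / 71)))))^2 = 24647744016 / 126025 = 195578.21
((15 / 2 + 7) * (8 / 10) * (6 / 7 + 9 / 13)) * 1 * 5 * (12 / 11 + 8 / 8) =188094 / 1001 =187.91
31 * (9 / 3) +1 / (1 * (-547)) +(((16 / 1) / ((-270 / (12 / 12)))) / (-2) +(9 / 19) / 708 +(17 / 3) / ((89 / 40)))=2816581459903 / 29469767220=95.58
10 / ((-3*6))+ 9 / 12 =7 / 36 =0.19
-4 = -4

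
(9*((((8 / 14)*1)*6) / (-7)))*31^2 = -207576 / 49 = -4236.24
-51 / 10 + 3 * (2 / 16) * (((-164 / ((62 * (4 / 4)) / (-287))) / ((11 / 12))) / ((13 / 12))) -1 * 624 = -15179643 / 44330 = -342.42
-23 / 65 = -0.35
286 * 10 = 2860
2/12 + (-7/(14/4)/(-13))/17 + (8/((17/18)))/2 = 5849/1326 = 4.41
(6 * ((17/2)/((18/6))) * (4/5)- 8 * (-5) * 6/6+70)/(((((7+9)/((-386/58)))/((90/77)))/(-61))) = 32740713/8932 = 3665.55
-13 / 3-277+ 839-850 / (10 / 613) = -154642 / 3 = -51547.33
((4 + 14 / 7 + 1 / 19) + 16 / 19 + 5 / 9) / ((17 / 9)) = 1274 / 323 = 3.94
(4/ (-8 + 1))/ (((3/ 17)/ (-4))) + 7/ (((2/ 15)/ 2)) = 2477/ 21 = 117.95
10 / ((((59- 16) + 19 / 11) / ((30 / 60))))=55 / 492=0.11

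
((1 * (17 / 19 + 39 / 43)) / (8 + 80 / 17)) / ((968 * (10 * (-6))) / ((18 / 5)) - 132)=-782 / 89699247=-0.00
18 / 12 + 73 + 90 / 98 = 7391 / 98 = 75.42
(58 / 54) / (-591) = -29 / 15957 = -0.00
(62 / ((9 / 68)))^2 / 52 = 4443664 / 1053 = 4220.00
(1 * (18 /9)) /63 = 2 /63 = 0.03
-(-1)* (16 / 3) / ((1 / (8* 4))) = 512 / 3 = 170.67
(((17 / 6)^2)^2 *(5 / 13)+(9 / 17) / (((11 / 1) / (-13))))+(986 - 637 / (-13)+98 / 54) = 3342684791 / 3150576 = 1060.98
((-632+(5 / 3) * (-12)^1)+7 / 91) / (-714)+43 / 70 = 11814 / 7735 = 1.53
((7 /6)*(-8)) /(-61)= 28 /183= 0.15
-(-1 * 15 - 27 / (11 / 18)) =651 / 11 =59.18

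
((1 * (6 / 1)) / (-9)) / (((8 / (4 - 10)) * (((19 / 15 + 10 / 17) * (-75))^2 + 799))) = 289 / 11648272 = 0.00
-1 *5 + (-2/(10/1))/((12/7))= -307/60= -5.12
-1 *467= -467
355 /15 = 71 /3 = 23.67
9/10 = 0.90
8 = 8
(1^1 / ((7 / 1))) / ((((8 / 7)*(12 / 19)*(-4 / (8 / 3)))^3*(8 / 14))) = -2352637 / 11943936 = -0.20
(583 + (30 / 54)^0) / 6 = 292 / 3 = 97.33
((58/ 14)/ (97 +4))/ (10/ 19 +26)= 551/ 356328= 0.00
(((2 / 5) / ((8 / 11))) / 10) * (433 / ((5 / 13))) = 61919 / 1000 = 61.92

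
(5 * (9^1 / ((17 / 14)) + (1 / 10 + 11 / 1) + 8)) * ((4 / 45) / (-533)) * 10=-18028 / 81549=-0.22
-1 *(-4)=4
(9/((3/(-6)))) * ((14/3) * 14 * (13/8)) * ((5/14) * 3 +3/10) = -13104/5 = -2620.80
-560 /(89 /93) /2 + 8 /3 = -77408 /267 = -289.92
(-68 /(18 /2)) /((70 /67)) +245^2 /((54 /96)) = 33611722 /315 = 106703.88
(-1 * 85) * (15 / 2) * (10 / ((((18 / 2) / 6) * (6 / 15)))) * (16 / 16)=-10625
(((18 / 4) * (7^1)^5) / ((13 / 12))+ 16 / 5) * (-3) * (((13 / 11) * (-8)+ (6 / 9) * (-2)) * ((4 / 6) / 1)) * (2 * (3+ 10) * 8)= 51698012416 / 165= 313321287.37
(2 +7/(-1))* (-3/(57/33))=165/19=8.68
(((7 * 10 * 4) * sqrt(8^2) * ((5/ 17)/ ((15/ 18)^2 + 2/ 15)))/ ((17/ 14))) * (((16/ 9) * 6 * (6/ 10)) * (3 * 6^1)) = 3251404800/ 43061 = 75506.95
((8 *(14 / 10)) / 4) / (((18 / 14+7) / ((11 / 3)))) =539 / 435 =1.24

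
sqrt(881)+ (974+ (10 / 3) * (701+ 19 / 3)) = sqrt(881)+ 29986 / 9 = 3361.46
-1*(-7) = 7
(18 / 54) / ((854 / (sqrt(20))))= sqrt(5) / 1281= 0.00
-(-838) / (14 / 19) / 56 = 20.31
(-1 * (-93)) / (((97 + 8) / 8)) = 248 / 35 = 7.09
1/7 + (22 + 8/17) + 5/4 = 11359/476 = 23.86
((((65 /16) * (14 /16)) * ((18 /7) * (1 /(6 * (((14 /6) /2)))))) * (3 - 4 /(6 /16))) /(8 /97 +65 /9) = -1.37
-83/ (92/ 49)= -44.21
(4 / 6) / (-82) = -1 / 123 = -0.01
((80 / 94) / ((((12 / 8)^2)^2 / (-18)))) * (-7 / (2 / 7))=31360 / 423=74.14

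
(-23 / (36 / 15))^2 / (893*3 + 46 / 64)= 26450 / 771759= 0.03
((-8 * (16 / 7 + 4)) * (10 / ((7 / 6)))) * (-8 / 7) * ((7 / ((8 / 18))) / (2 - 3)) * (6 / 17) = -2280960 / 833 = -2738.25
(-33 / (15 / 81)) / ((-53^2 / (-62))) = -55242 / 14045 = -3.93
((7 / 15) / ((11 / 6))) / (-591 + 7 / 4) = -56 / 129635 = -0.00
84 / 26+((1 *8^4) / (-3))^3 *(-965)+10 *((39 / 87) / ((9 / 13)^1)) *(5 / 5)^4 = 25000489234039276 / 10179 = 2456085001870.45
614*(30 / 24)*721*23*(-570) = -7254647925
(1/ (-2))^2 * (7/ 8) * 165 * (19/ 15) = 1463/ 32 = 45.72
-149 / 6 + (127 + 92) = 1165 / 6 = 194.17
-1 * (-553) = 553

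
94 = 94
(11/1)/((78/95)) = 1045/78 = 13.40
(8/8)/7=1/7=0.14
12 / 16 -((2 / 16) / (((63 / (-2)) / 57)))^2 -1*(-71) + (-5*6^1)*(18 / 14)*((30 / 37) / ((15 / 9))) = 13819679 / 261072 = 52.93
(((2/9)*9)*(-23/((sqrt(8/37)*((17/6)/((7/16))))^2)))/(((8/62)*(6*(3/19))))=-24560711/591872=-41.50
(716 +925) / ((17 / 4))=6564 / 17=386.12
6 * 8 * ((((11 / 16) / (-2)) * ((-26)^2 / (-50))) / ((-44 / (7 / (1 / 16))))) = -14196 / 25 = -567.84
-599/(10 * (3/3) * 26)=-599/260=-2.30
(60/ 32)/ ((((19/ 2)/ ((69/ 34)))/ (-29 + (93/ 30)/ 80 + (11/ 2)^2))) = 213417/ 413440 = 0.52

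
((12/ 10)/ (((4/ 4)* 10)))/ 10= 3/ 250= 0.01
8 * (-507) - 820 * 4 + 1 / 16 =-117375 / 16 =-7335.94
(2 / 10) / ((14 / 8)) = 4 / 35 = 0.11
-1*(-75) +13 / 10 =763 / 10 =76.30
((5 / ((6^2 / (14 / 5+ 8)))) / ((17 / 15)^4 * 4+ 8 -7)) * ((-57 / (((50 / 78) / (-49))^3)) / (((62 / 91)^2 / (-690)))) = -4248657412862046093 / 568777460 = -7469806227.66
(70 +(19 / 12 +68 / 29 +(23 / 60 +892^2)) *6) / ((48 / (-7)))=-4845691067 / 6960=-696219.98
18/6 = 3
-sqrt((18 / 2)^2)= -9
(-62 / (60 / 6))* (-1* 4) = 124 / 5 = 24.80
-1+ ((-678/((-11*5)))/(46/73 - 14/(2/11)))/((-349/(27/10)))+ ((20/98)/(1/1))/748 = -890054622321/891411001250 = -1.00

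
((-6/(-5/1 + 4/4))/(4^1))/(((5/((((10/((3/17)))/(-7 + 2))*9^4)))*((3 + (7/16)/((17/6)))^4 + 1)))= -9539258139648/171065958485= -55.76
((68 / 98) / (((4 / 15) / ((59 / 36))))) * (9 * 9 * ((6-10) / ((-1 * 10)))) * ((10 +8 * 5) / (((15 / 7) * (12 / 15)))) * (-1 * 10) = -1128375 / 28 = -40299.11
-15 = -15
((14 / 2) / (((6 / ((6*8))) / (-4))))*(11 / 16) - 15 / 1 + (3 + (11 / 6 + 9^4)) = 38381 / 6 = 6396.83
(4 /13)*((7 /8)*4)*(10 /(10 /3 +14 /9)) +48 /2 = 3747 /143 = 26.20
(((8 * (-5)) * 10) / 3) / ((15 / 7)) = -560 / 9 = -62.22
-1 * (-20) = 20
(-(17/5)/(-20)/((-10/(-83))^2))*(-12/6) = -117113/5000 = -23.42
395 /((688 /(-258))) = -1185 /8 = -148.12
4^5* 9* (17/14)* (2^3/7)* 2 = 1253376/49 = 25579.10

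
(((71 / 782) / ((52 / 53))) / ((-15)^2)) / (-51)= -3763 / 466619400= -0.00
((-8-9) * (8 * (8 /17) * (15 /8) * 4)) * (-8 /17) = 225.88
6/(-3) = -2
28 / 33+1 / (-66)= 5 / 6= 0.83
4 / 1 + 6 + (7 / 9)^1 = 97 / 9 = 10.78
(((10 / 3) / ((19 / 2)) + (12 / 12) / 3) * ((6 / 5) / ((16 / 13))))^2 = 257049 / 577600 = 0.45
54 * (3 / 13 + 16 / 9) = 1410 / 13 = 108.46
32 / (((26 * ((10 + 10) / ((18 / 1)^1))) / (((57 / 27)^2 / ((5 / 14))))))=40432 / 2925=13.82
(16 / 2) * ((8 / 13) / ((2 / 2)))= 64 / 13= 4.92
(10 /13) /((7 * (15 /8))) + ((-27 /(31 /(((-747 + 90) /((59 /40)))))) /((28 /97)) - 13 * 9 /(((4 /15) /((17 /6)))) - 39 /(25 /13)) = 8051207923 /99863400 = 80.62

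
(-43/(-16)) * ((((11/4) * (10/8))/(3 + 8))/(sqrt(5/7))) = 43 * sqrt(35)/256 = 0.99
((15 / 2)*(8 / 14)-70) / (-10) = 46 / 7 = 6.57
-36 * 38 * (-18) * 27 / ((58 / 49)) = 16288776 / 29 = 561681.93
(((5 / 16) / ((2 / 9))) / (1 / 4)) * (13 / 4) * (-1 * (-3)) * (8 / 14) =1755 / 56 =31.34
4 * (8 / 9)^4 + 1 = 22945 / 6561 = 3.50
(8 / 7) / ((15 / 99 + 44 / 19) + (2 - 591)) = -1254 / 643573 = -0.00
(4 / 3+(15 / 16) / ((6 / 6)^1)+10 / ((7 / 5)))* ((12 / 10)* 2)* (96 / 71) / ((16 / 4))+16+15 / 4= 272227 / 9940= 27.39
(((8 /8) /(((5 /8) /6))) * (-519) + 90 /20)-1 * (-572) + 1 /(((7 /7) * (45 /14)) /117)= -8739 /2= -4369.50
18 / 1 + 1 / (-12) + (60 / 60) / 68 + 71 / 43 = 85889 / 4386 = 19.58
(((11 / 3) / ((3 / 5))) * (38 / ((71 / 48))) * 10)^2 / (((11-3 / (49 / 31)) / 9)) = 2739672320000 / 1124143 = 2437120.83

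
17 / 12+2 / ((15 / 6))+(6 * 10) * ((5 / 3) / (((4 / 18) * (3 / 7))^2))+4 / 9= 1984979 / 180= 11027.66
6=6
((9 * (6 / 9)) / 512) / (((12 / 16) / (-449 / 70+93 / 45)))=-0.07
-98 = -98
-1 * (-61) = 61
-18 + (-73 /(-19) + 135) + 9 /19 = 2305 /19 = 121.32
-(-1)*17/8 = 17/8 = 2.12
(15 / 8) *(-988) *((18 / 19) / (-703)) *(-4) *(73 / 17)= -512460 / 11951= -42.88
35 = 35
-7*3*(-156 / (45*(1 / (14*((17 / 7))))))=12376 / 5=2475.20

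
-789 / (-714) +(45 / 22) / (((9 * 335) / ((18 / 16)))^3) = 11137374196271 / 10078688435200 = 1.11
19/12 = 1.58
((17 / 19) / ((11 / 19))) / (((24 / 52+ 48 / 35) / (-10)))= -38675 / 4587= -8.43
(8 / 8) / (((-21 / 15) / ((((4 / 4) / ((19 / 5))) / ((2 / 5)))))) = -125 / 266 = -0.47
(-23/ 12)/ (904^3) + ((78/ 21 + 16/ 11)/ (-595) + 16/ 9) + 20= 26525023125877613/ 1218471801845760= 21.77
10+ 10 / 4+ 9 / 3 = 31 / 2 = 15.50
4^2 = 16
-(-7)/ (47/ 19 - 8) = -19/ 15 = -1.27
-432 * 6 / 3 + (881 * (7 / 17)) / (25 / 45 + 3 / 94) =-297522 / 1207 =-246.50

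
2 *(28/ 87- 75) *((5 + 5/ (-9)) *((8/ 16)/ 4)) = -82.98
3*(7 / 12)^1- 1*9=-29 / 4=-7.25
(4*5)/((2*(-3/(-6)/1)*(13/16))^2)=5120/169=30.30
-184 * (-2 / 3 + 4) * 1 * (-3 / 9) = 1840 / 9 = 204.44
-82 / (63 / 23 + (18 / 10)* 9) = -4715 / 1089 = -4.33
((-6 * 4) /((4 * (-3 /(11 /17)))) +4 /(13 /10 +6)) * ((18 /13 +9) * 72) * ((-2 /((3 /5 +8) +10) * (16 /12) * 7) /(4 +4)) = -86410800 /500123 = -172.78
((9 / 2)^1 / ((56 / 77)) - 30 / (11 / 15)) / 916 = -6111 / 161216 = -0.04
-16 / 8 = -2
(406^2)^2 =27170906896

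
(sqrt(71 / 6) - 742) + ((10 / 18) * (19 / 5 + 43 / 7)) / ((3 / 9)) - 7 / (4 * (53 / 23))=-722.75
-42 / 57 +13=233 / 19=12.26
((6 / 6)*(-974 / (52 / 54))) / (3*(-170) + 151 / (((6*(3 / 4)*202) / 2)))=11952441 / 6022744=1.98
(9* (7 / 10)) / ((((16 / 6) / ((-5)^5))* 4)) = -1845.70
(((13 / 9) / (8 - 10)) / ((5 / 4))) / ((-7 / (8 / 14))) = 104 / 2205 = 0.05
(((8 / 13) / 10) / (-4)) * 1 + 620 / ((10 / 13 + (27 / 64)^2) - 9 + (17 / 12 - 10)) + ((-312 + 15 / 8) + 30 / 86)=-20623048879019 / 59422169560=-347.06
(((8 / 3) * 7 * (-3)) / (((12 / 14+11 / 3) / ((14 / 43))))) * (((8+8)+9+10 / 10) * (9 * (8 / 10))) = -15410304 / 20425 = -754.48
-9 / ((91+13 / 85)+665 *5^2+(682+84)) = -765 / 1485983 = -0.00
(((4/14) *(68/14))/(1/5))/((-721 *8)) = -85/70658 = -0.00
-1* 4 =-4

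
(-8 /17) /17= -8 /289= -0.03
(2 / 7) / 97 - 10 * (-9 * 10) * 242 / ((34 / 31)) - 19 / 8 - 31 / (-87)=1595380131349 / 8033928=198580.34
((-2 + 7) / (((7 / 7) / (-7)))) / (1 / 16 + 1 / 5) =-400 / 3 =-133.33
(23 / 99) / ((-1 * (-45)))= 23 / 4455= 0.01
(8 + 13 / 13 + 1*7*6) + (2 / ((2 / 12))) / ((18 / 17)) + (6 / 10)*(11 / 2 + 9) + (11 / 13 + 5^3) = 76783 / 390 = 196.88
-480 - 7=-487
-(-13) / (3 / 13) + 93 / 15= 62.53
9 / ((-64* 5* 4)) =-9 / 1280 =-0.01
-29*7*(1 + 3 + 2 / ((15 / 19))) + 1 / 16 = -318289 / 240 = -1326.20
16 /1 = 16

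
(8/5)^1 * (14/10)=56/25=2.24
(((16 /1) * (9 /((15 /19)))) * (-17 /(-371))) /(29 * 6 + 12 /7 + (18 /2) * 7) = 5168 /147605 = 0.04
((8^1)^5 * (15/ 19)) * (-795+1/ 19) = -7423918080/ 361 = -20564870.03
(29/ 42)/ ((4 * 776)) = 29/ 130368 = 0.00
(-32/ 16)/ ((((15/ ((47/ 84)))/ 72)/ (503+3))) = -95128/ 35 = -2717.94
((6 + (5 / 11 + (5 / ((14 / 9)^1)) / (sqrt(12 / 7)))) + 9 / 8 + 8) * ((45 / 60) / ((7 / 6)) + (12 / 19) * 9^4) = 74742.75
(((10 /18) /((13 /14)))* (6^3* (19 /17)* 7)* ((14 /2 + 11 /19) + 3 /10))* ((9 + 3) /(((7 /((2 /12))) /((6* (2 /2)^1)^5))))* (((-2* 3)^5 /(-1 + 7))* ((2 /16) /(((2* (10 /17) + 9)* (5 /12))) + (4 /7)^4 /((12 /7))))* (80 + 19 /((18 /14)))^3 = -16769113308864560074752 /9367085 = -1790216840016350.88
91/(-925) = -91/925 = -0.10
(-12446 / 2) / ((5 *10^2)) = -6223 / 500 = -12.45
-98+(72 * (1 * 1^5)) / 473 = -46282 / 473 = -97.85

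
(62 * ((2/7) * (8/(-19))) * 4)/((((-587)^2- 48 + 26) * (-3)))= 3968/137474253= 0.00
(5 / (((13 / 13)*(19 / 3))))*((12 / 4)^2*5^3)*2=33750 / 19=1776.32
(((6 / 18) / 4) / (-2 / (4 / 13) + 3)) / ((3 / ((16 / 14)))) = -0.01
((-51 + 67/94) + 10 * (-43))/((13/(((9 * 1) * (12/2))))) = -1218969/611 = -1995.04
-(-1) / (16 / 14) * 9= 63 / 8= 7.88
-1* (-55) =55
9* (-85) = -765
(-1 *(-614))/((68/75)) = 23025/34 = 677.21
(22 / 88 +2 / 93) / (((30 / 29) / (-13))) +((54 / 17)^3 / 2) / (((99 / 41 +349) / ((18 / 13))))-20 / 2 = -17136000902393 / 1283713250040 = -13.35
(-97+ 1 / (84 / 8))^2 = 4141225 / 441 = 9390.53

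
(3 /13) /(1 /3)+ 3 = 3.69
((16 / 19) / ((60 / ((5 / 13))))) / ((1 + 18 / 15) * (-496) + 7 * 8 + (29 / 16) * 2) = -160 / 30575883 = -0.00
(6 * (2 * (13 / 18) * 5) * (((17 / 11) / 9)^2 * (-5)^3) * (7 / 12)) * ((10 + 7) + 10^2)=-213679375 / 19602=-10900.90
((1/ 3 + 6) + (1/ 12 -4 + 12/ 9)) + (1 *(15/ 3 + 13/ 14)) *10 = 1765/ 28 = 63.04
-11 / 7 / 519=-11 / 3633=-0.00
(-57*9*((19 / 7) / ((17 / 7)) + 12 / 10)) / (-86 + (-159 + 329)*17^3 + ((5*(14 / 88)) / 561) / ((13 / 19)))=-1907627436 / 1339923056365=-0.00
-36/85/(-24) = 3/170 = 0.02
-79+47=-32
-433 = -433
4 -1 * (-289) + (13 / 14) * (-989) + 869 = 3411 / 14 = 243.64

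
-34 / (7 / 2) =-68 / 7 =-9.71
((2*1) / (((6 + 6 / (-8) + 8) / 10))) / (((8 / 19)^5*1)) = 12380495 / 108544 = 114.06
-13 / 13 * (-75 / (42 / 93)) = 2325 / 14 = 166.07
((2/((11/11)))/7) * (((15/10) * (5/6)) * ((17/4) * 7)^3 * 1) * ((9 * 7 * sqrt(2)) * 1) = 75832155 * sqrt(2)/128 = 837834.86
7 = 7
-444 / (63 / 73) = -10804 / 21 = -514.48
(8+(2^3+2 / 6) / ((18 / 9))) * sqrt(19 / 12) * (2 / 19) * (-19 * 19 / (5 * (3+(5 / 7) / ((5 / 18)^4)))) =-242725 * sqrt(57) / 1936818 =-0.95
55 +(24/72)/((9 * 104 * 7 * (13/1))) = 55.00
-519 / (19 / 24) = -12456 / 19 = -655.58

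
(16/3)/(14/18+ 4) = 48/43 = 1.12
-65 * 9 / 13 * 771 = -34695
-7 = -7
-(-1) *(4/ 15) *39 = 52/ 5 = 10.40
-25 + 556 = 531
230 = 230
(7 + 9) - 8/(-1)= 24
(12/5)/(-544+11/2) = -8/1795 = -0.00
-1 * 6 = -6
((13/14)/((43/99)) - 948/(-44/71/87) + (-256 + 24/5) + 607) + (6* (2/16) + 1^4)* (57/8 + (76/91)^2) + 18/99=11948427326557/89529440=133458.08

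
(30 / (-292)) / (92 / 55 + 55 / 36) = -14850 / 462601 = -0.03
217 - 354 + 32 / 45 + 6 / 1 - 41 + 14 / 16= -61349 / 360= -170.41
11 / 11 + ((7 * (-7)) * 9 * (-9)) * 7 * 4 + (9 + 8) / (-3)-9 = 111118.33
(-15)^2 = 225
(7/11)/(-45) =-7/495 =-0.01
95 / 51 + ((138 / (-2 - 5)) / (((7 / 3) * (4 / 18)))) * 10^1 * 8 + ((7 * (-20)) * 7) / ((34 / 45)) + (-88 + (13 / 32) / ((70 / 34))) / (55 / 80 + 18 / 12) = -546902039 / 124950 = -4376.97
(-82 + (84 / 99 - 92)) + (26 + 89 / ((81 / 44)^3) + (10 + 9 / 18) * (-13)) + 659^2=5074334457547 / 11691702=434011.61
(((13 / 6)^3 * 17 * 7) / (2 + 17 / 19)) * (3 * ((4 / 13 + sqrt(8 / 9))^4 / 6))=614992 * sqrt(2) / 3645 + 426307028 / 1563705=511.24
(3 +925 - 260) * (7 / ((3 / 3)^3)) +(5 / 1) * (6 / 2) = 4691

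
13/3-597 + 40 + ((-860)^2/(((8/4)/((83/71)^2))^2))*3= 78933259409002/76235043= 1035393.39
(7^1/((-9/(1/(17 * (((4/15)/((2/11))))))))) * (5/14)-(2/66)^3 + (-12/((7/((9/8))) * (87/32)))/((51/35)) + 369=26114913899/70867764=368.50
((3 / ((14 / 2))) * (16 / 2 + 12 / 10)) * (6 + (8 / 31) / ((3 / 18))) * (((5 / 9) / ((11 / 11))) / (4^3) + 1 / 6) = 90597 / 17360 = 5.22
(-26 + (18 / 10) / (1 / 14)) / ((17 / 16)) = -64 / 85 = -0.75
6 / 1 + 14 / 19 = 6.74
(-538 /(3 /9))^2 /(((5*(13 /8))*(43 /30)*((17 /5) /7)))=4376393280 /9503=460527.55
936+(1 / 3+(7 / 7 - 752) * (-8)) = 20833 / 3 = 6944.33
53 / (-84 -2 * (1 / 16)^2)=-6784 / 10753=-0.63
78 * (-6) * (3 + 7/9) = -1768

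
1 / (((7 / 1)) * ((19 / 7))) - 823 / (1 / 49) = -40326.95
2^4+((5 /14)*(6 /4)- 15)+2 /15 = 701 /420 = 1.67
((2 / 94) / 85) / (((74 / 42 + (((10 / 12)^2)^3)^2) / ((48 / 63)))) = 0.00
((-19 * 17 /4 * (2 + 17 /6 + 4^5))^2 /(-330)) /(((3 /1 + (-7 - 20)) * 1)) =3975553466641 /4561920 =871464.97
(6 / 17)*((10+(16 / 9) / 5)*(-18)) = -5592 / 85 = -65.79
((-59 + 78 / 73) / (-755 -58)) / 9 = 0.01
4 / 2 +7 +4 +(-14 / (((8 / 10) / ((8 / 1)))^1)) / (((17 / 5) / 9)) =-6079 / 17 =-357.59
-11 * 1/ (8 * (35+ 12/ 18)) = -33/ 856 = -0.04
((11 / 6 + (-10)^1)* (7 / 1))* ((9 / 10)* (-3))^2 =-83349 / 200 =-416.74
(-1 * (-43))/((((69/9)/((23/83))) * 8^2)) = 129/5312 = 0.02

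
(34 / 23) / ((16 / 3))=51 / 184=0.28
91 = 91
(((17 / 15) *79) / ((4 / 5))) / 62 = 1.81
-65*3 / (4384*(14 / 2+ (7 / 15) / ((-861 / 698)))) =-359775 / 53559328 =-0.01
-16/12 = -4/3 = -1.33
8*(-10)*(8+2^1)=-800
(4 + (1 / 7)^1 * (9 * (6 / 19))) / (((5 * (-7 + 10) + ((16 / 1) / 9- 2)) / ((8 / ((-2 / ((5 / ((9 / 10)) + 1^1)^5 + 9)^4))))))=-614170138158831634906260262007261440000 / 23895216033917557062321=-25702640113697271.96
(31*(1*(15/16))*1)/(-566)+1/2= 4063/9056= 0.45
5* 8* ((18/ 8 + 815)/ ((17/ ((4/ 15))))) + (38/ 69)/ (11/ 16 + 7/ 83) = 205797096/ 400775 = 513.50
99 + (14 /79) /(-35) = 98.99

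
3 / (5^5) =3 / 3125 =0.00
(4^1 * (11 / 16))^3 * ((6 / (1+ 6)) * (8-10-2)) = -3993 / 56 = -71.30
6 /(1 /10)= 60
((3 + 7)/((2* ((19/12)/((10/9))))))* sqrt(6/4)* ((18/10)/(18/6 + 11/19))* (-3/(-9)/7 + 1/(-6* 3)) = -5* sqrt(6)/714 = -0.02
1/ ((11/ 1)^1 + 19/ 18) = 18/ 217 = 0.08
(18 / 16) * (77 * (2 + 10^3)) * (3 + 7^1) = 1735965 / 2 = 867982.50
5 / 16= 0.31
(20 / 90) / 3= 2 / 27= 0.07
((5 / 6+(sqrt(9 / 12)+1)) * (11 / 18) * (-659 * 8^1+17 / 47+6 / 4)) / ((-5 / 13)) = 23613733 * sqrt(3) / 5640+259751063 / 16920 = 22603.52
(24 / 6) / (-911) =-0.00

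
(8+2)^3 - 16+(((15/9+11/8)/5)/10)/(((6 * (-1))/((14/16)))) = 56677889/57600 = 983.99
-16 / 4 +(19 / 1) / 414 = -1637 / 414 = -3.95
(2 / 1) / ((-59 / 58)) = -116 / 59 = -1.97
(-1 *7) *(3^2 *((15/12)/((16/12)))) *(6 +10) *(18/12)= -2835/2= -1417.50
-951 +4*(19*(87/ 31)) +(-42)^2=31815/ 31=1026.29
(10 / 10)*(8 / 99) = 8 / 99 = 0.08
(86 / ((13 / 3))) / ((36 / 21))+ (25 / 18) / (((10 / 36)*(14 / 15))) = 1541 / 91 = 16.93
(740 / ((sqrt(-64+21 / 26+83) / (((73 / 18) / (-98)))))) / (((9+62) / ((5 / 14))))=-13505 *sqrt(13390) / 45150462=-0.03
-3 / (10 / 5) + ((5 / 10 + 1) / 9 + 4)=8 / 3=2.67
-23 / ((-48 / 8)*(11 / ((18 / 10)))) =0.63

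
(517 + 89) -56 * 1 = 550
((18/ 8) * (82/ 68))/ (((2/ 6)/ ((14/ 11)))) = 7749/ 748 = 10.36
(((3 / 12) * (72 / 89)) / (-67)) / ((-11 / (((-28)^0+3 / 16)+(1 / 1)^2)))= 315 / 524744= 0.00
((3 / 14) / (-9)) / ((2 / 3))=-1 / 28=-0.04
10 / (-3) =-10 / 3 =-3.33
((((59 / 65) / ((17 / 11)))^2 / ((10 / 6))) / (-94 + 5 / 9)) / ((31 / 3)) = -34117281 / 159166713875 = -0.00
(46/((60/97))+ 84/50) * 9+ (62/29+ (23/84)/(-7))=292662971/426300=686.52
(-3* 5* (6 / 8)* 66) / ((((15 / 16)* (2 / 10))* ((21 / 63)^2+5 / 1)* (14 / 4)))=-35640 / 161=-221.37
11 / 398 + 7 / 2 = 702 / 199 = 3.53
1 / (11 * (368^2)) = 1 / 1489664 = 0.00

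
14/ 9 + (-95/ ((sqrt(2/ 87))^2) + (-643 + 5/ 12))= -171847/ 36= -4773.53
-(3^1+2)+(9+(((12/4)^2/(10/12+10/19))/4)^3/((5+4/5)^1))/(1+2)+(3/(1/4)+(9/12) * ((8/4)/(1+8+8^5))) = 58109943631223/5663465720600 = 10.26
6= 6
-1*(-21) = 21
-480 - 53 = -533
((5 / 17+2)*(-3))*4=-468 / 17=-27.53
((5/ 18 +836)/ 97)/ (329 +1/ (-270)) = 225795/ 8616413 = 0.03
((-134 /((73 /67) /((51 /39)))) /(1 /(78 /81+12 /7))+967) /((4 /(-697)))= -67060691707 /717444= -93471.67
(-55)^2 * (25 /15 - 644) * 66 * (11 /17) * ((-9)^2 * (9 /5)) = -205674279030 /17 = -12098487001.76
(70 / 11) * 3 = 210 / 11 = 19.09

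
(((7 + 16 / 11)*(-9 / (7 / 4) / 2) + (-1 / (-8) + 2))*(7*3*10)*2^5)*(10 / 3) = -4833200 / 11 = -439381.82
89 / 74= 1.20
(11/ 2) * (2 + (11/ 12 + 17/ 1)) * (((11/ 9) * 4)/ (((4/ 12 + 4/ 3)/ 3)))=28919/ 30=963.97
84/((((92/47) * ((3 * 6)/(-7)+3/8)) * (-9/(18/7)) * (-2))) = -2632/943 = -2.79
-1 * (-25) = 25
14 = 14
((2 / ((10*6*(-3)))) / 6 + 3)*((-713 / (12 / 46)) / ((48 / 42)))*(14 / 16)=-6273.87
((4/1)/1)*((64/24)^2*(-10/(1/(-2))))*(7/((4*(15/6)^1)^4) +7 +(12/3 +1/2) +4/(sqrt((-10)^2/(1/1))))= 846272/125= 6770.18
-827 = -827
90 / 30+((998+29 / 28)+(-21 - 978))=3.04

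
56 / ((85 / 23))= 1288 / 85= 15.15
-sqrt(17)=-4.12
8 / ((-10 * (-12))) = 1 / 15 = 0.07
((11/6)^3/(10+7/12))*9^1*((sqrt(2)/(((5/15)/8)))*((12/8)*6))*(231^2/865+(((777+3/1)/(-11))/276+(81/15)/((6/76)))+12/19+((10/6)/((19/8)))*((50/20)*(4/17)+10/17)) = 121276741368024*sqrt(2)/816112795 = 210156.26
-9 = -9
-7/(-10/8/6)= 33.60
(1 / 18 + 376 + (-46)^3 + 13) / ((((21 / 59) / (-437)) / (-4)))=-89984990470 / 189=-476111060.69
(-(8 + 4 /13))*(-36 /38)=1944 /247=7.87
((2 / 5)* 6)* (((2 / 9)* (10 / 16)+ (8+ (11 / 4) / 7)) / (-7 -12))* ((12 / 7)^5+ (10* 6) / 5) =-28.89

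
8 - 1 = 7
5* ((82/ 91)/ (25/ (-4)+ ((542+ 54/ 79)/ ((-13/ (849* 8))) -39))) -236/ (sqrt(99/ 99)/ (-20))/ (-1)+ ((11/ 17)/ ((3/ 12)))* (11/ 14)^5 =-12566099888257759817/ 2662746524307016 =-4719.22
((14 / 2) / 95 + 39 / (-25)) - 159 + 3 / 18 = -456911 / 2850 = -160.32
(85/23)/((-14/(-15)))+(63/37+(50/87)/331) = 1943270117/343087458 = 5.66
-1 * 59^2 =-3481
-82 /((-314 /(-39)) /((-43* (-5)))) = -343785 /157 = -2189.71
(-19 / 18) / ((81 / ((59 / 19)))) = -59 / 1458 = -0.04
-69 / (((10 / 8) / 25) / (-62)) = 85560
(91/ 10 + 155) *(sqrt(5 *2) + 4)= 1641 *sqrt(10)/ 10 + 3282/ 5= 1175.33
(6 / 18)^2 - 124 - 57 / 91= -101978 / 819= -124.52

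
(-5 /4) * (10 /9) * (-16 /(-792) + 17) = -42125 /1782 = -23.64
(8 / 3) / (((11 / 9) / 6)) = 144 / 11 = 13.09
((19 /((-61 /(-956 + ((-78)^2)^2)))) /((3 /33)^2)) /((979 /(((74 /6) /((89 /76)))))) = -21753482682800 /1449543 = -15007131.68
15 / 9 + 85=260 / 3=86.67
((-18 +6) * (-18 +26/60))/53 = 1054/265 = 3.98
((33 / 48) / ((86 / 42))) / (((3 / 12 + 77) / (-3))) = -231 / 17716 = -0.01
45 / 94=0.48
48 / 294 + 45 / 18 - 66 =-6207 / 98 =-63.34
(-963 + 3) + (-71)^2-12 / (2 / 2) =4069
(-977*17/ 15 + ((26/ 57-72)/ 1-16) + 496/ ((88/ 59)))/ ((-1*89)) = 901067/ 93005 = 9.69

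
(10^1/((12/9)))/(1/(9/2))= 135/4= 33.75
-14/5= -2.80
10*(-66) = -660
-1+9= 8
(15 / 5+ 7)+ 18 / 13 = 148 / 13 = 11.38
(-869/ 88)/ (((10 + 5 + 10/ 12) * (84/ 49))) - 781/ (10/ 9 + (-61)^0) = -562873/ 1520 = -370.31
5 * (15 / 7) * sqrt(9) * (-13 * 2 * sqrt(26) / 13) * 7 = -450 * sqrt(26) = -2294.56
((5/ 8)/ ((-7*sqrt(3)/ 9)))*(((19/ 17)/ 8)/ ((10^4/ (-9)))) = 513*sqrt(3)/ 15232000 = 0.00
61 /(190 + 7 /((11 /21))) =671 /2237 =0.30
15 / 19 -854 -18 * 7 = -979.21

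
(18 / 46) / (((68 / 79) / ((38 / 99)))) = 0.17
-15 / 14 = -1.07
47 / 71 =0.66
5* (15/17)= 75/17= 4.41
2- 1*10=-8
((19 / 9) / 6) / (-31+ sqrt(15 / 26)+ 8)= -5681 / 370953-19 * sqrt(390) / 741906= -0.02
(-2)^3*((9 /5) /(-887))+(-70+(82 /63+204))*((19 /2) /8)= 179586859 /1117620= 160.69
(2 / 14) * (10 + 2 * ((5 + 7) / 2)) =22 / 7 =3.14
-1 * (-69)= 69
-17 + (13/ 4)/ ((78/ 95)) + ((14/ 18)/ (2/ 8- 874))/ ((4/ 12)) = -1094159/ 83880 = -13.04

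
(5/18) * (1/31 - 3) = -230/279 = -0.82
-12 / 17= -0.71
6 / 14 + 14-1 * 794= -5457 / 7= -779.57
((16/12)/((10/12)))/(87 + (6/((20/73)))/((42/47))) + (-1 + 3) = 31446/15611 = 2.01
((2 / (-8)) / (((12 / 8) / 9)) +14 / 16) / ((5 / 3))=-3 / 8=-0.38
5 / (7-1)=5 / 6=0.83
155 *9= 1395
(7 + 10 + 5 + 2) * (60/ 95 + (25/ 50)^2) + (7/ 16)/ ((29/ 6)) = 93663/ 4408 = 21.25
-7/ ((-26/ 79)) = 553/ 26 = 21.27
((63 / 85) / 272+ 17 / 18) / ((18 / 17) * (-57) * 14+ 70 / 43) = -770431 / 685954080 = -0.00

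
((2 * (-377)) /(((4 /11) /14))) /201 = -29029 /201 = -144.42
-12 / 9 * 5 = -6.67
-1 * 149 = -149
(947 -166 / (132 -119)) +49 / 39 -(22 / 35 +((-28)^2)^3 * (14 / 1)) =-9208922433358 / 1365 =-6746463321.14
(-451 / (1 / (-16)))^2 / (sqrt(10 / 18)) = 156211968 * sqrt(5) / 5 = 69860115.87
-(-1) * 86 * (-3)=-258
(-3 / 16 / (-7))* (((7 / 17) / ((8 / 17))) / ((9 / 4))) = 1 / 96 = 0.01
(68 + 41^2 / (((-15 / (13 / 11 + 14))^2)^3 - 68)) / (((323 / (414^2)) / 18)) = 192719487544401190282776 / 469924367096601841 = 410107.46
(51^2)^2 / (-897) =-2255067 / 299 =-7542.03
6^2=36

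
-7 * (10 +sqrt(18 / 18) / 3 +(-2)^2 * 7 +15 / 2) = -1925 / 6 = -320.83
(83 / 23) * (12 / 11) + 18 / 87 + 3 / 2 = 82815 / 14674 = 5.64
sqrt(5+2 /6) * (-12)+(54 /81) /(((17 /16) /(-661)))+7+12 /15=-434.66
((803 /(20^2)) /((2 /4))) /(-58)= -803 /11600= -0.07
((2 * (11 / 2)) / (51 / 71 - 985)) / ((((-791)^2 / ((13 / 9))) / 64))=-162448 / 98381454759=-0.00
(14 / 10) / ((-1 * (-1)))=7 / 5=1.40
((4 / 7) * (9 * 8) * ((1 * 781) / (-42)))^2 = 1405350144 / 2401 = 585318.68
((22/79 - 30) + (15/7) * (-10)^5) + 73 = -118476067/553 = -214242.44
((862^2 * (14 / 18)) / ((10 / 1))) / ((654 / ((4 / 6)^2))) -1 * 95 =-7380017 / 132435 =-55.73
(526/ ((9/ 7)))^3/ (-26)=-24958665284/ 9477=-2633604.02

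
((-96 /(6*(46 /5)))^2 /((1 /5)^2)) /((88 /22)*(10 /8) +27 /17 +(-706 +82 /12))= -4080000 /37370147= -0.11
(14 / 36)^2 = 49 / 324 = 0.15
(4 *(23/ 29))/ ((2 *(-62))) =-23/ 899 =-0.03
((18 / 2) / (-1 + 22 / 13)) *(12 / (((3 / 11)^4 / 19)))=14465308 / 27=535752.15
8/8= 1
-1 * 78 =-78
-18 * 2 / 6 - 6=-12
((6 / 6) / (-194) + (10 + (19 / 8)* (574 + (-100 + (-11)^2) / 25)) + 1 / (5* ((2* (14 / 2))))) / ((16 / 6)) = 560278533 / 1086400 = 515.72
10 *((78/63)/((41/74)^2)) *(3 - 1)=2847520/35301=80.66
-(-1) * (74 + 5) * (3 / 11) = 237 / 11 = 21.55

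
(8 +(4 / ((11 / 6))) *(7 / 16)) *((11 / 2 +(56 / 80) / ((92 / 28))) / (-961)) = -129429 / 2431330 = -0.05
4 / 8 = 1 / 2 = 0.50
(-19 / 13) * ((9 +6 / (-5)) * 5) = -57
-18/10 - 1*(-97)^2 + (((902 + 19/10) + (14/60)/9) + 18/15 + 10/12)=-2296307/270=-8504.84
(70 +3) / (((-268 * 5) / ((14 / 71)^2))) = -3577 / 1688735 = -0.00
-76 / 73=-1.04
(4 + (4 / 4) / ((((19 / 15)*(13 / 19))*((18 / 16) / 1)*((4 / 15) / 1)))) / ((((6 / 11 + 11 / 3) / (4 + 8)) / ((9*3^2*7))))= 22902264 / 1807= 12674.19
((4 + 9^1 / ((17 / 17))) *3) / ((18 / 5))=10.83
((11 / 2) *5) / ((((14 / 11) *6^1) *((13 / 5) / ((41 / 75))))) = 0.76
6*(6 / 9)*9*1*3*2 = 216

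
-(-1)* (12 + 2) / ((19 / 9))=126 / 19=6.63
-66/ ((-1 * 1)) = 66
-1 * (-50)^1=50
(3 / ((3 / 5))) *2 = 10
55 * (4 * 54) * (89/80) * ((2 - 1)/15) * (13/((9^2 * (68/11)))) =139997/6120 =22.88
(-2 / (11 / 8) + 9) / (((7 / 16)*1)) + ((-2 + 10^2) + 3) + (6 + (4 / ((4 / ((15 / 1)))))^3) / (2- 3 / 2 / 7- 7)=-2980053 / 5621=-530.16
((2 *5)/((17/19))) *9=1710/17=100.59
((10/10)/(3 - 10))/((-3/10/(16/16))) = 10/21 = 0.48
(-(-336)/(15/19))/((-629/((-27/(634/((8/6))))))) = 38304/996965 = 0.04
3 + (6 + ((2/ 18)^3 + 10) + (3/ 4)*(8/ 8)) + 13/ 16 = 239857/ 11664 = 20.56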